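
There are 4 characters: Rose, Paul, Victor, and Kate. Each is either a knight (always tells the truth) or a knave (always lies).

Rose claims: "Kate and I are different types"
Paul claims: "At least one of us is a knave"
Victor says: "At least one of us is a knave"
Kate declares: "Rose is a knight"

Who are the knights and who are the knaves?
Rose is a knave.
Paul is a knight.
Victor is a knight.
Kate is a knave.

Verification:
- Rose (knave) says "Kate and I are different types" - this is FALSE (a lie) because Rose is a knave and Kate is a knave.
- Paul (knight) says "At least one of us is a knave" - this is TRUE because Rose and Kate are knaves.
- Victor (knight) says "At least one of us is a knave" - this is TRUE because Rose and Kate are knaves.
- Kate (knave) says "Rose is a knight" - this is FALSE (a lie) because Rose is a knave.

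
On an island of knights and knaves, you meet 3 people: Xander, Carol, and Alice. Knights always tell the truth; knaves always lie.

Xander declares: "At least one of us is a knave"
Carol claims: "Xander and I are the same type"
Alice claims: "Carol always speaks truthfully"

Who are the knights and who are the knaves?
Xander is a knight.
Carol is a knave.
Alice is a knave.

Verification:
- Xander (knight) says "At least one of us is a knave" - this is TRUE because Carol and Alice are knaves.
- Carol (knave) says "Xander and I are the same type" - this is FALSE (a lie) because Carol is a knave and Xander is a knight.
- Alice (knave) says "Carol always speaks truthfully" - this is FALSE (a lie) because Carol is a knave.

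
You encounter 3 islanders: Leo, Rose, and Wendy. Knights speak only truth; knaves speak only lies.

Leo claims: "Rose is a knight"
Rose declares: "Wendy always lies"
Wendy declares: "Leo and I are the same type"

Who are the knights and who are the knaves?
Leo is a knight.
Rose is a knight.
Wendy is a knave.

Verification:
- Leo (knight) says "Rose is a knight" - this is TRUE because Rose is a knight.
- Rose (knight) says "Wendy always lies" - this is TRUE because Wendy is a knave.
- Wendy (knave) says "Leo and I are the same type" - this is FALSE (a lie) because Wendy is a knave and Leo is a knight.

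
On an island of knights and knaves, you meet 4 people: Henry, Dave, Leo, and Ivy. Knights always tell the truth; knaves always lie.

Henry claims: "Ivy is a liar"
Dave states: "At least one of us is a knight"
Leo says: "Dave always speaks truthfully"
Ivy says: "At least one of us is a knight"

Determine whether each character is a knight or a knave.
Henry is a knave.
Dave is a knight.
Leo is a knight.
Ivy is a knight.

Verification:
- Henry (knave) says "Ivy is a liar" - this is FALSE (a lie) because Ivy is a knight.
- Dave (knight) says "At least one of us is a knight" - this is TRUE because Dave, Leo, and Ivy are knights.
- Leo (knight) says "Dave always speaks truthfully" - this is TRUE because Dave is a knight.
- Ivy (knight) says "At least one of us is a knight" - this is TRUE because Dave, Leo, and Ivy are knights.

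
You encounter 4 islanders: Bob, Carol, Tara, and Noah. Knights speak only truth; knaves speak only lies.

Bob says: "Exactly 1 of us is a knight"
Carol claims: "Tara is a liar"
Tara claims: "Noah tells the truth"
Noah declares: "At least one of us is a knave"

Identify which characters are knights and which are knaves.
Bob is a knave.
Carol is a knave.
Tara is a knight.
Noah is a knight.

Verification:
- Bob (knave) says "Exactly 1 of us is a knight" - this is FALSE (a lie) because there are 2 knights.
- Carol (knave) says "Tara is a liar" - this is FALSE (a lie) because Tara is a knight.
- Tara (knight) says "Noah tells the truth" - this is TRUE because Noah is a knight.
- Noah (knight) says "At least one of us is a knave" - this is TRUE because Bob and Carol are knaves.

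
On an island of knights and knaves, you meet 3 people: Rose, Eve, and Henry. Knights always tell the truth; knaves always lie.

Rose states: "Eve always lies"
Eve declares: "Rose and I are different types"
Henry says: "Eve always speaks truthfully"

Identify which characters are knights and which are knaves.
Rose is a knave.
Eve is a knight.
Henry is a knight.

Verification:
- Rose (knave) says "Eve always lies" - this is FALSE (a lie) because Eve is a knight.
- Eve (knight) says "Rose and I are different types" - this is TRUE because Eve is a knight and Rose is a knave.
- Henry (knight) says "Eve always speaks truthfully" - this is TRUE because Eve is a knight.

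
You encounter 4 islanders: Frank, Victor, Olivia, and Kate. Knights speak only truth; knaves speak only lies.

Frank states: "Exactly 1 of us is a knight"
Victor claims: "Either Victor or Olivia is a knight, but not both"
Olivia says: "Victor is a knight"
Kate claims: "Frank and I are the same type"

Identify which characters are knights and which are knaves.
Frank is a knight.
Victor is a knave.
Olivia is a knave.
Kate is a knave.

Verification:
- Frank (knight) says "Exactly 1 of us is a knight" - this is TRUE because there are 1 knights.
- Victor (knave) says "Either Victor or Olivia is a knight, but not both" - this is FALSE (a lie) because Victor is a knave and Olivia is a knave.
- Olivia (knave) says "Victor is a knight" - this is FALSE (a lie) because Victor is a knave.
- Kate (knave) says "Frank and I are the same type" - this is FALSE (a lie) because Kate is a knave and Frank is a knight.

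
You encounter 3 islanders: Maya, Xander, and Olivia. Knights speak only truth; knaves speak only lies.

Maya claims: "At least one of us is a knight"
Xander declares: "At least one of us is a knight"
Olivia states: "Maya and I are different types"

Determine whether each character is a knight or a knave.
Maya is a knave.
Xander is a knave.
Olivia is a knave.

Verification:
- Maya (knave) says "At least one of us is a knight" - this is FALSE (a lie) because no one is a knight.
- Xander (knave) says "At least one of us is a knight" - this is FALSE (a lie) because no one is a knight.
- Olivia (knave) says "Maya and I are different types" - this is FALSE (a lie) because Olivia is a knave and Maya is a knave.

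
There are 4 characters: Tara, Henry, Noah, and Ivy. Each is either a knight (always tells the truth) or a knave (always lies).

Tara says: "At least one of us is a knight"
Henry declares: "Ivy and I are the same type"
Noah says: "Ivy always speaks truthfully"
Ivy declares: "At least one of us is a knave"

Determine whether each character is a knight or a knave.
Tara is a knight.
Henry is a knave.
Noah is a knight.
Ivy is a knight.

Verification:
- Tara (knight) says "At least one of us is a knight" - this is TRUE because Tara, Noah, and Ivy are knights.
- Henry (knave) says "Ivy and I are the same type" - this is FALSE (a lie) because Henry is a knave and Ivy is a knight.
- Noah (knight) says "Ivy always speaks truthfully" - this is TRUE because Ivy is a knight.
- Ivy (knight) says "At least one of us is a knave" - this is TRUE because Henry is a knave.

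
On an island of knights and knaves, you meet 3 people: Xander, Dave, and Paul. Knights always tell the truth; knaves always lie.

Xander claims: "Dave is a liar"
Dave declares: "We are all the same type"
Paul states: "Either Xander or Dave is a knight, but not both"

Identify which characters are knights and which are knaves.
Xander is a knight.
Dave is a knave.
Paul is a knight.

Verification:
- Xander (knight) says "Dave is a liar" - this is TRUE because Dave is a knave.
- Dave (knave) says "We are all the same type" - this is FALSE (a lie) because Xander and Paul are knights and Dave is a knave.
- Paul (knight) says "Either Xander or Dave is a knight, but not both" - this is TRUE because Xander is a knight and Dave is a knave.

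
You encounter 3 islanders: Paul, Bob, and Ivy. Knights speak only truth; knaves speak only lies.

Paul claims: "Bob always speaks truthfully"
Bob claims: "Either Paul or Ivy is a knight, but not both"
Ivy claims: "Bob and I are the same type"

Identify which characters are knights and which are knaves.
Paul is a knight.
Bob is a knight.
Ivy is a knave.

Verification:
- Paul (knight) says "Bob always speaks truthfully" - this is TRUE because Bob is a knight.
- Bob (knight) says "Either Paul or Ivy is a knight, but not both" - this is TRUE because Paul is a knight and Ivy is a knave.
- Ivy (knave) says "Bob and I are the same type" - this is FALSE (a lie) because Ivy is a knave and Bob is a knight.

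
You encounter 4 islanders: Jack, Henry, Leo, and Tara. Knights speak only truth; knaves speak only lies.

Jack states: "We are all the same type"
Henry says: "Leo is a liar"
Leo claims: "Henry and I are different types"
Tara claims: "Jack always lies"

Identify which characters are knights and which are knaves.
Jack is a knave.
Henry is a knave.
Leo is a knight.
Tara is a knight.

Verification:
- Jack (knave) says "We are all the same type" - this is FALSE (a lie) because Leo and Tara are knights and Jack and Henry are knaves.
- Henry (knave) says "Leo is a liar" - this is FALSE (a lie) because Leo is a knight.
- Leo (knight) says "Henry and I are different types" - this is TRUE because Leo is a knight and Henry is a knave.
- Tara (knight) says "Jack always lies" - this is TRUE because Jack is a knave.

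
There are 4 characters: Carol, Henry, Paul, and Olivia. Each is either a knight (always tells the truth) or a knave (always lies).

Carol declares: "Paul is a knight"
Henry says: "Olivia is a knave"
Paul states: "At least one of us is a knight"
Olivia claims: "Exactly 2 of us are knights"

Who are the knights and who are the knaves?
Carol is a knight.
Henry is a knight.
Paul is a knight.
Olivia is a knave.

Verification:
- Carol (knight) says "Paul is a knight" - this is TRUE because Paul is a knight.
- Henry (knight) says "Olivia is a knave" - this is TRUE because Olivia is a knave.
- Paul (knight) says "At least one of us is a knight" - this is TRUE because Carol, Henry, and Paul are knights.
- Olivia (knave) says "Exactly 2 of us are knights" - this is FALSE (a lie) because there are 3 knights.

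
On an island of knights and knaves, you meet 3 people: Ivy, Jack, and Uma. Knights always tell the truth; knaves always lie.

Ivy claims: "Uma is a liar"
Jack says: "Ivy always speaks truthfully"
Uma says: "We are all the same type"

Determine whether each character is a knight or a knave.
Ivy is a knight.
Jack is a knight.
Uma is a knave.

Verification:
- Ivy (knight) says "Uma is a liar" - this is TRUE because Uma is a knave.
- Jack (knight) says "Ivy always speaks truthfully" - this is TRUE because Ivy is a knight.
- Uma (knave) says "We are all the same type" - this is FALSE (a lie) because Ivy and Jack are knights and Uma is a knave.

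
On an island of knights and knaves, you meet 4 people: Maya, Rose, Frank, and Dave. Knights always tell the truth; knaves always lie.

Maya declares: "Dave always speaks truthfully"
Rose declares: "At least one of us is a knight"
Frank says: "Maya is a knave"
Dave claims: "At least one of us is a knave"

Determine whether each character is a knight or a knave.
Maya is a knight.
Rose is a knight.
Frank is a knave.
Dave is a knight.

Verification:
- Maya (knight) says "Dave always speaks truthfully" - this is TRUE because Dave is a knight.
- Rose (knight) says "At least one of us is a knight" - this is TRUE because Maya, Rose, and Dave are knights.
- Frank (knave) says "Maya is a knave" - this is FALSE (a lie) because Maya is a knight.
- Dave (knight) says "At least one of us is a knave" - this is TRUE because Frank is a knave.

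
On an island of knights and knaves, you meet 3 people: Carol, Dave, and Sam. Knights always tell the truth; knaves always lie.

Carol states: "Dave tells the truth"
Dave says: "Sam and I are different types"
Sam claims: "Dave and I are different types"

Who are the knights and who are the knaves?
Carol is a knave.
Dave is a knave.
Sam is a knave.

Verification:
- Carol (knave) says "Dave tells the truth" - this is FALSE (a lie) because Dave is a knave.
- Dave (knave) says "Sam and I are different types" - this is FALSE (a lie) because Dave is a knave and Sam is a knave.
- Sam (knave) says "Dave and I are different types" - this is FALSE (a lie) because Sam is a knave and Dave is a knave.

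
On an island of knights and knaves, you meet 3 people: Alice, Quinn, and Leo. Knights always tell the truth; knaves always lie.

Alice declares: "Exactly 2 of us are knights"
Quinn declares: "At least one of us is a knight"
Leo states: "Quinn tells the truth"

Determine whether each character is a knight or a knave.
Alice is a knave.
Quinn is a knave.
Leo is a knave.

Verification:
- Alice (knave) says "Exactly 2 of us are knights" - this is FALSE (a lie) because there are 0 knights.
- Quinn (knave) says "At least one of us is a knight" - this is FALSE (a lie) because no one is a knight.
- Leo (knave) says "Quinn tells the truth" - this is FALSE (a lie) because Quinn is a knave.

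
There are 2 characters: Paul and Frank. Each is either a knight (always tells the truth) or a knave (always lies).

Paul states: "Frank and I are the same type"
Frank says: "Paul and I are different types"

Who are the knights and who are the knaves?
Paul is a knave.
Frank is a knight.

Verification:
- Paul (knave) says "Frank and I are the same type" - this is FALSE (a lie) because Paul is a knave and Frank is a knight.
- Frank (knight) says "Paul and I are different types" - this is TRUE because Frank is a knight and Paul is a knave.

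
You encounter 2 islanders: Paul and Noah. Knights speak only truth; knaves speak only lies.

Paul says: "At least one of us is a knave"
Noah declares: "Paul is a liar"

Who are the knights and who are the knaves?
Paul is a knight.
Noah is a knave.

Verification:
- Paul (knight) says "At least one of us is a knave" - this is TRUE because Noah is a knave.
- Noah (knave) says "Paul is a liar" - this is FALSE (a lie) because Paul is a knight.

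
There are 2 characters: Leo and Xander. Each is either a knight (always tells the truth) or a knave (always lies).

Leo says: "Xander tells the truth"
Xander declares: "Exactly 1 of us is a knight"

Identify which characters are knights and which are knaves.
Leo is a knave.
Xander is a knave.

Verification:
- Leo (knave) says "Xander tells the truth" - this is FALSE (a lie) because Xander is a knave.
- Xander (knave) says "Exactly 1 of us is a knight" - this is FALSE (a lie) because there are 0 knights.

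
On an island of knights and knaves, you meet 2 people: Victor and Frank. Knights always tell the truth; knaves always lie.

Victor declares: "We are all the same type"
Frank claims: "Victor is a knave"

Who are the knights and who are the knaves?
Victor is a knave.
Frank is a knight.

Verification:
- Victor (knave) says "We are all the same type" - this is FALSE (a lie) because Frank is a knight and Victor is a knave.
- Frank (knight) says "Victor is a knave" - this is TRUE because Victor is a knave.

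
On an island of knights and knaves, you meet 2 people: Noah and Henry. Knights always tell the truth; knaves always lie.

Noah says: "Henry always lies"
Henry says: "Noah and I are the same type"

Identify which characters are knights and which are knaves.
Noah is a knight.
Henry is a knave.

Verification:
- Noah (knight) says "Henry always lies" - this is TRUE because Henry is a knave.
- Henry (knave) says "Noah and I are the same type" - this is FALSE (a lie) because Henry is a knave and Noah is a knight.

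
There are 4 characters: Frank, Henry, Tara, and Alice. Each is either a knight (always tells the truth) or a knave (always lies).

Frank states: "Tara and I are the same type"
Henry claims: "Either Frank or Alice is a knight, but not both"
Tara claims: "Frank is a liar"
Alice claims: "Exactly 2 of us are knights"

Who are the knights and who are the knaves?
Frank is a knave.
Henry is a knave.
Tara is a knight.
Alice is a knave.

Verification:
- Frank (knave) says "Tara and I are the same type" - this is FALSE (a lie) because Frank is a knave and Tara is a knight.
- Henry (knave) says "Either Frank or Alice is a knight, but not both" - this is FALSE (a lie) because Frank is a knave and Alice is a knave.
- Tara (knight) says "Frank is a liar" - this is TRUE because Frank is a knave.
- Alice (knave) says "Exactly 2 of us are knights" - this is FALSE (a lie) because there are 1 knights.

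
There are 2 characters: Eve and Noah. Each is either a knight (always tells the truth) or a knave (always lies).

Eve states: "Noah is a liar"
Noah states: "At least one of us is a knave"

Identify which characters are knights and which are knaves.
Eve is a knave.
Noah is a knight.

Verification:
- Eve (knave) says "Noah is a liar" - this is FALSE (a lie) because Noah is a knight.
- Noah (knight) says "At least one of us is a knave" - this is TRUE because Eve is a knave.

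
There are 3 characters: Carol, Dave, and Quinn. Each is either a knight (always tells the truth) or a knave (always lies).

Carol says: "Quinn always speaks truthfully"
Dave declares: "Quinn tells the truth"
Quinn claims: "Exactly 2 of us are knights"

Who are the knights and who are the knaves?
Carol is a knave.
Dave is a knave.
Quinn is a knave.

Verification:
- Carol (knave) says "Quinn always speaks truthfully" - this is FALSE (a lie) because Quinn is a knave.
- Dave (knave) says "Quinn tells the truth" - this is FALSE (a lie) because Quinn is a knave.
- Quinn (knave) says "Exactly 2 of us are knights" - this is FALSE (a lie) because there are 0 knights.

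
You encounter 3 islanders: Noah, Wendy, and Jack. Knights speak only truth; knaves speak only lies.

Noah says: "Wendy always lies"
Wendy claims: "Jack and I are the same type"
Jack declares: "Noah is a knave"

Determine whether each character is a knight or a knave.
Noah is a knave.
Wendy is a knight.
Jack is a knight.

Verification:
- Noah (knave) says "Wendy always lies" - this is FALSE (a lie) because Wendy is a knight.
- Wendy (knight) says "Jack and I are the same type" - this is TRUE because Wendy is a knight and Jack is a knight.
- Jack (knight) says "Noah is a knave" - this is TRUE because Noah is a knave.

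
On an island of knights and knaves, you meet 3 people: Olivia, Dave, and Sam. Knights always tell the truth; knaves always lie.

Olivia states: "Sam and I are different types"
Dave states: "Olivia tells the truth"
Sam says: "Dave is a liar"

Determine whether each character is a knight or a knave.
Olivia is a knight.
Dave is a knight.
Sam is a knave.

Verification:
- Olivia (knight) says "Sam and I are different types" - this is TRUE because Olivia is a knight and Sam is a knave.
- Dave (knight) says "Olivia tells the truth" - this is TRUE because Olivia is a knight.
- Sam (knave) says "Dave is a liar" - this is FALSE (a lie) because Dave is a knight.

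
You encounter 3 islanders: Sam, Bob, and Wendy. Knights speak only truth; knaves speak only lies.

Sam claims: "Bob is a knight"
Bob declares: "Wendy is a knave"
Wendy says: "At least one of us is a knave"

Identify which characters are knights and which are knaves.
Sam is a knave.
Bob is a knave.
Wendy is a knight.

Verification:
- Sam (knave) says "Bob is a knight" - this is FALSE (a lie) because Bob is a knave.
- Bob (knave) says "Wendy is a knave" - this is FALSE (a lie) because Wendy is a knight.
- Wendy (knight) says "At least one of us is a knave" - this is TRUE because Sam and Bob are knaves.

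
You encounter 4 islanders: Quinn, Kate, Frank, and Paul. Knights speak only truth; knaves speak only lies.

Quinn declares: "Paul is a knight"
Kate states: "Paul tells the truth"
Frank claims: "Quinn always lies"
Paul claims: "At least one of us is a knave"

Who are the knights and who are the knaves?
Quinn is a knight.
Kate is a knight.
Frank is a knave.
Paul is a knight.

Verification:
- Quinn (knight) says "Paul is a knight" - this is TRUE because Paul is a knight.
- Kate (knight) says "Paul tells the truth" - this is TRUE because Paul is a knight.
- Frank (knave) says "Quinn always lies" - this is FALSE (a lie) because Quinn is a knight.
- Paul (knight) says "At least one of us is a knave" - this is TRUE because Frank is a knave.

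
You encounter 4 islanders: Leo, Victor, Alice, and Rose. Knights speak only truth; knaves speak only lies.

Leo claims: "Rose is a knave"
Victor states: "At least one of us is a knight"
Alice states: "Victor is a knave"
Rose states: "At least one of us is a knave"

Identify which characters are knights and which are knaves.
Leo is a knave.
Victor is a knight.
Alice is a knave.
Rose is a knight.

Verification:
- Leo (knave) says "Rose is a knave" - this is FALSE (a lie) because Rose is a knight.
- Victor (knight) says "At least one of us is a knight" - this is TRUE because Victor and Rose are knights.
- Alice (knave) says "Victor is a knave" - this is FALSE (a lie) because Victor is a knight.
- Rose (knight) says "At least one of us is a knave" - this is TRUE because Leo and Alice are knaves.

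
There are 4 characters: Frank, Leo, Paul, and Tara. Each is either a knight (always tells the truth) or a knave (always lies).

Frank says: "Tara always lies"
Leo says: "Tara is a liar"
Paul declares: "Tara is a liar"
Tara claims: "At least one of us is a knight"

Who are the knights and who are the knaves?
Frank is a knave.
Leo is a knave.
Paul is a knave.
Tara is a knight.

Verification:
- Frank (knave) says "Tara always lies" - this is FALSE (a lie) because Tara is a knight.
- Leo (knave) says "Tara is a liar" - this is FALSE (a lie) because Tara is a knight.
- Paul (knave) says "Tara is a liar" - this is FALSE (a lie) because Tara is a knight.
- Tara (knight) says "At least one of us is a knight" - this is TRUE because Tara is a knight.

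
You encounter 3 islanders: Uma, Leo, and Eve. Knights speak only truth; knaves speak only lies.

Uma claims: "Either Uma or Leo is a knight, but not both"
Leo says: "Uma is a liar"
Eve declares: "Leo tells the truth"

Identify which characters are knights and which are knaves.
Uma is a knight.
Leo is a knave.
Eve is a knave.

Verification:
- Uma (knight) says "Either Uma or Leo is a knight, but not both" - this is TRUE because Uma is a knight and Leo is a knave.
- Leo (knave) says "Uma is a liar" - this is FALSE (a lie) because Uma is a knight.
- Eve (knave) says "Leo tells the truth" - this is FALSE (a lie) because Leo is a knave.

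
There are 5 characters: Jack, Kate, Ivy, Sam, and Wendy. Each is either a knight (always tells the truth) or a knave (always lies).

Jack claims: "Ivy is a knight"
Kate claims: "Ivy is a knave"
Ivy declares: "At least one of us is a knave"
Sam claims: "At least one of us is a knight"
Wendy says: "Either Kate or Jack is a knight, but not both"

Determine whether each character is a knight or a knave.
Jack is a knight.
Kate is a knave.
Ivy is a knight.
Sam is a knight.
Wendy is a knight.

Verification:
- Jack (knight) says "Ivy is a knight" - this is TRUE because Ivy is a knight.
- Kate (knave) says "Ivy is a knave" - this is FALSE (a lie) because Ivy is a knight.
- Ivy (knight) says "At least one of us is a knave" - this is TRUE because Kate is a knave.
- Sam (knight) says "At least one of us is a knight" - this is TRUE because Jack, Ivy, Sam, and Wendy are knights.
- Wendy (knight) says "Either Kate or Jack is a knight, but not both" - this is TRUE because Kate is a knave and Jack is a knight.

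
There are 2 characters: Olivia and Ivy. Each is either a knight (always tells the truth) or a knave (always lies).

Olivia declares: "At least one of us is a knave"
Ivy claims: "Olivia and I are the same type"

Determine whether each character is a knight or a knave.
Olivia is a knight.
Ivy is a knave.

Verification:
- Olivia (knight) says "At least one of us is a knave" - this is TRUE because Ivy is a knave.
- Ivy (knave) says "Olivia and I are the same type" - this is FALSE (a lie) because Ivy is a knave and Olivia is a knight.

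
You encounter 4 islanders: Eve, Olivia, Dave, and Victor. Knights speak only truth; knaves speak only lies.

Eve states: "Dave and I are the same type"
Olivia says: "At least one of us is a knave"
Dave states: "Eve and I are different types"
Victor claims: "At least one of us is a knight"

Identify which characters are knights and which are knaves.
Eve is a knave.
Olivia is a knight.
Dave is a knight.
Victor is a knight.

Verification:
- Eve (knave) says "Dave and I are the same type" - this is FALSE (a lie) because Eve is a knave and Dave is a knight.
- Olivia (knight) says "At least one of us is a knave" - this is TRUE because Eve is a knave.
- Dave (knight) says "Eve and I are different types" - this is TRUE because Dave is a knight and Eve is a knave.
- Victor (knight) says "At least one of us is a knight" - this is TRUE because Olivia, Dave, and Victor are knights.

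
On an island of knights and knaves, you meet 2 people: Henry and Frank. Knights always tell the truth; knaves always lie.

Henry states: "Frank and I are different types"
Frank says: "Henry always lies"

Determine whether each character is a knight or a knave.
Henry is a knight.
Frank is a knave.

Verification:
- Henry (knight) says "Frank and I are different types" - this is TRUE because Henry is a knight and Frank is a knave.
- Frank (knave) says "Henry always lies" - this is FALSE (a lie) because Henry is a knight.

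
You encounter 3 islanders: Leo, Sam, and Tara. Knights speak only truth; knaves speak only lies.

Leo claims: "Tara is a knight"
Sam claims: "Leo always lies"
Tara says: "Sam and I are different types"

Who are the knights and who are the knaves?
Leo is a knight.
Sam is a knave.
Tara is a knight.

Verification:
- Leo (knight) says "Tara is a knight" - this is TRUE because Tara is a knight.
- Sam (knave) says "Leo always lies" - this is FALSE (a lie) because Leo is a knight.
- Tara (knight) says "Sam and I are different types" - this is TRUE because Tara is a knight and Sam is a knave.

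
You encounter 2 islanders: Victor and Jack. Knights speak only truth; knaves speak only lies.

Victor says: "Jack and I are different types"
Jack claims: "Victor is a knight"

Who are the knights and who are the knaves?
Victor is a knave.
Jack is a knave.

Verification:
- Victor (knave) says "Jack and I are different types" - this is FALSE (a lie) because Victor is a knave and Jack is a knave.
- Jack (knave) says "Victor is a knight" - this is FALSE (a lie) because Victor is a knave.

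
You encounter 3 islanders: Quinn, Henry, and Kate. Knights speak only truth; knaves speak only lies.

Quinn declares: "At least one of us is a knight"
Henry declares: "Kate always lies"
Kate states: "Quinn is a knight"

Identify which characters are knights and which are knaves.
Quinn is a knight.
Henry is a knave.
Kate is a knight.

Verification:
- Quinn (knight) says "At least one of us is a knight" - this is TRUE because Quinn and Kate are knights.
- Henry (knave) says "Kate always lies" - this is FALSE (a lie) because Kate is a knight.
- Kate (knight) says "Quinn is a knight" - this is TRUE because Quinn is a knight.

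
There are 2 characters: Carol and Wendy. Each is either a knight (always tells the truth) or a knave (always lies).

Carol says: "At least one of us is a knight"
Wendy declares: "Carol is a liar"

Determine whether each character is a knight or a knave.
Carol is a knight.
Wendy is a knave.

Verification:
- Carol (knight) says "At least one of us is a knight" - this is TRUE because Carol is a knight.
- Wendy (knave) says "Carol is a liar" - this is FALSE (a lie) because Carol is a knight.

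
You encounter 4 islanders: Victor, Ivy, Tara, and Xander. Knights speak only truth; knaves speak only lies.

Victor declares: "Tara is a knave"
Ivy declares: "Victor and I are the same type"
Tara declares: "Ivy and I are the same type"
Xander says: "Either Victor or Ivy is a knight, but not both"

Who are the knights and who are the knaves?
Victor is a knight.
Ivy is a knight.
Tara is a knave.
Xander is a knave.

Verification:
- Victor (knight) says "Tara is a knave" - this is TRUE because Tara is a knave.
- Ivy (knight) says "Victor and I are the same type" - this is TRUE because Ivy is a knight and Victor is a knight.
- Tara (knave) says "Ivy and I are the same type" - this is FALSE (a lie) because Tara is a knave and Ivy is a knight.
- Xander (knave) says "Either Victor or Ivy is a knight, but not both" - this is FALSE (a lie) because Victor is a knight and Ivy is a knight.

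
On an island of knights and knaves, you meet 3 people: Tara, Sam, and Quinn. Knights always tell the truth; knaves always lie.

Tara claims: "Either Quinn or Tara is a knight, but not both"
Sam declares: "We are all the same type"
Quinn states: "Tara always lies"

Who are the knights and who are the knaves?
Tara is a knight.
Sam is a knave.
Quinn is a knave.

Verification:
- Tara (knight) says "Either Quinn or Tara is a knight, but not both" - this is TRUE because Quinn is a knave and Tara is a knight.
- Sam (knave) says "We are all the same type" - this is FALSE (a lie) because Tara is a knight and Sam and Quinn are knaves.
- Quinn (knave) says "Tara always lies" - this is FALSE (a lie) because Tara is a knight.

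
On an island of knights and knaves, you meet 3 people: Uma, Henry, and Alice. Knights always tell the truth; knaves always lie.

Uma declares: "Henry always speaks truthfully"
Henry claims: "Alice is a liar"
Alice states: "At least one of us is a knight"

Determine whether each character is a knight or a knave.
Uma is a knave.
Henry is a knave.
Alice is a knight.

Verification:
- Uma (knave) says "Henry always speaks truthfully" - this is FALSE (a lie) because Henry is a knave.
- Henry (knave) says "Alice is a liar" - this is FALSE (a lie) because Alice is a knight.
- Alice (knight) says "At least one of us is a knight" - this is TRUE because Alice is a knight.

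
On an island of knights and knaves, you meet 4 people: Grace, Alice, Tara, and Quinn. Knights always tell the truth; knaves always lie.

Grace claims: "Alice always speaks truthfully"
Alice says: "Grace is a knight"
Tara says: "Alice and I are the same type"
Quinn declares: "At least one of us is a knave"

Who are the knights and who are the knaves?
Grace is a knight.
Alice is a knight.
Tara is a knave.
Quinn is a knight.

Verification:
- Grace (knight) says "Alice always speaks truthfully" - this is TRUE because Alice is a knight.
- Alice (knight) says "Grace is a knight" - this is TRUE because Grace is a knight.
- Tara (knave) says "Alice and I are the same type" - this is FALSE (a lie) because Tara is a knave and Alice is a knight.
- Quinn (knight) says "At least one of us is a knave" - this is TRUE because Tara is a knave.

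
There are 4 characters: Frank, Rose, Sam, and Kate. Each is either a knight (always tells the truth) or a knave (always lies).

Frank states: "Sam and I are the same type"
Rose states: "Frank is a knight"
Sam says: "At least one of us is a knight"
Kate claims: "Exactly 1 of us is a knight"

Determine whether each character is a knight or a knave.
Frank is a knight.
Rose is a knight.
Sam is a knight.
Kate is a knave.

Verification:
- Frank (knight) says "Sam and I are the same type" - this is TRUE because Frank is a knight and Sam is a knight.
- Rose (knight) says "Frank is a knight" - this is TRUE because Frank is a knight.
- Sam (knight) says "At least one of us is a knight" - this is TRUE because Frank, Rose, and Sam are knights.
- Kate (knave) says "Exactly 1 of us is a knight" - this is FALSE (a lie) because there are 3 knights.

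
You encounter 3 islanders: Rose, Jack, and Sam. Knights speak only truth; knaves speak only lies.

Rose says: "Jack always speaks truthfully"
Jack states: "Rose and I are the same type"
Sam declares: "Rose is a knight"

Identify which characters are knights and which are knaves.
Rose is a knight.
Jack is a knight.
Sam is a knight.

Verification:
- Rose (knight) says "Jack always speaks truthfully" - this is TRUE because Jack is a knight.
- Jack (knight) says "Rose and I are the same type" - this is TRUE because Jack is a knight and Rose is a knight.
- Sam (knight) says "Rose is a knight" - this is TRUE because Rose is a knight.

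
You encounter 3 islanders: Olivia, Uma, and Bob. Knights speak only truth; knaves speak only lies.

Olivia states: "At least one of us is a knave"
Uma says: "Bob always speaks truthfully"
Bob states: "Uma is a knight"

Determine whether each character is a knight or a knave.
Olivia is a knight.
Uma is a knave.
Bob is a knave.

Verification:
- Olivia (knight) says "At least one of us is a knave" - this is TRUE because Uma and Bob are knaves.
- Uma (knave) says "Bob always speaks truthfully" - this is FALSE (a lie) because Bob is a knave.
- Bob (knave) says "Uma is a knight" - this is FALSE (a lie) because Uma is a knave.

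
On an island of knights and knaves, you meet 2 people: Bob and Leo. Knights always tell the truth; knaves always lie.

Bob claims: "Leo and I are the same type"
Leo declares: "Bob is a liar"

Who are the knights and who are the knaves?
Bob is a knave.
Leo is a knight.

Verification:
- Bob (knave) says "Leo and I are the same type" - this is FALSE (a lie) because Bob is a knave and Leo is a knight.
- Leo (knight) says "Bob is a liar" - this is TRUE because Bob is a knave.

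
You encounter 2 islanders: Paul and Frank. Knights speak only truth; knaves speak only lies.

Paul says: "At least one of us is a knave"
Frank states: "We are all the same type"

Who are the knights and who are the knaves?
Paul is a knight.
Frank is a knave.

Verification:
- Paul (knight) says "At least one of us is a knave" - this is TRUE because Frank is a knave.
- Frank (knave) says "We are all the same type" - this is FALSE (a lie) because Paul is a knight and Frank is a knave.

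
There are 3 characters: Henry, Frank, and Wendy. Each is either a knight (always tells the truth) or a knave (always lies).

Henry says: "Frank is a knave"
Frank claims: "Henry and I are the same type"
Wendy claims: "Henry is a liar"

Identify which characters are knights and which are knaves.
Henry is a knight.
Frank is a knave.
Wendy is a knave.

Verification:
- Henry (knight) says "Frank is a knave" - this is TRUE because Frank is a knave.
- Frank (knave) says "Henry and I are the same type" - this is FALSE (a lie) because Frank is a knave and Henry is a knight.
- Wendy (knave) says "Henry is a liar" - this is FALSE (a lie) because Henry is a knight.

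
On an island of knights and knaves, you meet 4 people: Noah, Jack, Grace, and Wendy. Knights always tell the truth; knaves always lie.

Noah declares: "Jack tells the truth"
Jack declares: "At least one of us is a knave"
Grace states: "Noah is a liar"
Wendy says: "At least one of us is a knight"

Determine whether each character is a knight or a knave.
Noah is a knight.
Jack is a knight.
Grace is a knave.
Wendy is a knight.

Verification:
- Noah (knight) says "Jack tells the truth" - this is TRUE because Jack is a knight.
- Jack (knight) says "At least one of us is a knave" - this is TRUE because Grace is a knave.
- Grace (knave) says "Noah is a liar" - this is FALSE (a lie) because Noah is a knight.
- Wendy (knight) says "At least one of us is a knight" - this is TRUE because Noah, Jack, and Wendy are knights.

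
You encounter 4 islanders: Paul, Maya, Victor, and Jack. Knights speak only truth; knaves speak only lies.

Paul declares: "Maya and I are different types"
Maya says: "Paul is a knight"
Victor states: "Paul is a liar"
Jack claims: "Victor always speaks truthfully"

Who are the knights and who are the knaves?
Paul is a knave.
Maya is a knave.
Victor is a knight.
Jack is a knight.

Verification:
- Paul (knave) says "Maya and I are different types" - this is FALSE (a lie) because Paul is a knave and Maya is a knave.
- Maya (knave) says "Paul is a knight" - this is FALSE (a lie) because Paul is a knave.
- Victor (knight) says "Paul is a liar" - this is TRUE because Paul is a knave.
- Jack (knight) says "Victor always speaks truthfully" - this is TRUE because Victor is a knight.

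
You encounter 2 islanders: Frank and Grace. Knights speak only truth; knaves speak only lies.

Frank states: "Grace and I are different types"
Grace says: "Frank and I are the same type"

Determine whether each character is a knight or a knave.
Frank is a knight.
Grace is a knave.

Verification:
- Frank (knight) says "Grace and I are different types" - this is TRUE because Frank is a knight and Grace is a knave.
- Grace (knave) says "Frank and I are the same type" - this is FALSE (a lie) because Grace is a knave and Frank is a knight.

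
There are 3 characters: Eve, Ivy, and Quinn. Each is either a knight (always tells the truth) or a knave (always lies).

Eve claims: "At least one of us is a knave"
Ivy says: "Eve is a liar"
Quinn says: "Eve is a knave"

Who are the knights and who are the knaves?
Eve is a knight.
Ivy is a knave.
Quinn is a knave.

Verification:
- Eve (knight) says "At least one of us is a knave" - this is TRUE because Ivy and Quinn are knaves.
- Ivy (knave) says "Eve is a liar" - this is FALSE (a lie) because Eve is a knight.
- Quinn (knave) says "Eve is a knave" - this is FALSE (a lie) because Eve is a knight.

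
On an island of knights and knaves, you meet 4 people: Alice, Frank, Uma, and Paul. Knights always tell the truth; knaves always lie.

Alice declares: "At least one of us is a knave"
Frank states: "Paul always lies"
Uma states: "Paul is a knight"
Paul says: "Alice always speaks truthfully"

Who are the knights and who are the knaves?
Alice is a knight.
Frank is a knave.
Uma is a knight.
Paul is a knight.

Verification:
- Alice (knight) says "At least one of us is a knave" - this is TRUE because Frank is a knave.
- Frank (knave) says "Paul always lies" - this is FALSE (a lie) because Paul is a knight.
- Uma (knight) says "Paul is a knight" - this is TRUE because Paul is a knight.
- Paul (knight) says "Alice always speaks truthfully" - this is TRUE because Alice is a knight.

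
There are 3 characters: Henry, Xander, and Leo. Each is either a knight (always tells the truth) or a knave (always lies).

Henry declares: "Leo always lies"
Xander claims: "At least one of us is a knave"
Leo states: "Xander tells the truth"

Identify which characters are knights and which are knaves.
Henry is a knave.
Xander is a knight.
Leo is a knight.

Verification:
- Henry (knave) says "Leo always lies" - this is FALSE (a lie) because Leo is a knight.
- Xander (knight) says "At least one of us is a knave" - this is TRUE because Henry is a knave.
- Leo (knight) says "Xander tells the truth" - this is TRUE because Xander is a knight.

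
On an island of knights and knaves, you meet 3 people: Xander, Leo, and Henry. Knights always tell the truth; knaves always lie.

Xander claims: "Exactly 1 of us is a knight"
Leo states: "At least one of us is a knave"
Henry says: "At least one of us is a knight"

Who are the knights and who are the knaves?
Xander is a knave.
Leo is a knight.
Henry is a knight.

Verification:
- Xander (knave) says "Exactly 1 of us is a knight" - this is FALSE (a lie) because there are 2 knights.
- Leo (knight) says "At least one of us is a knave" - this is TRUE because Xander is a knave.
- Henry (knight) says "At least one of us is a knight" - this is TRUE because Leo and Henry are knights.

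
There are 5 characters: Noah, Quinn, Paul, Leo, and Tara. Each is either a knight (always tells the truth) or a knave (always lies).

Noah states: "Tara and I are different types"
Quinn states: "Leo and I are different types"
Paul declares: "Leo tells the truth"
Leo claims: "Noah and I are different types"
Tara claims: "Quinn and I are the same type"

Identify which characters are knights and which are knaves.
Noah is a knave.
Quinn is a knight.
Paul is a knave.
Leo is a knave.
Tara is a knave.

Verification:
- Noah (knave) says "Tara and I are different types" - this is FALSE (a lie) because Noah is a knave and Tara is a knave.
- Quinn (knight) says "Leo and I are different types" - this is TRUE because Quinn is a knight and Leo is a knave.
- Paul (knave) says "Leo tells the truth" - this is FALSE (a lie) because Leo is a knave.
- Leo (knave) says "Noah and I are different types" - this is FALSE (a lie) because Leo is a knave and Noah is a knave.
- Tara (knave) says "Quinn and I are the same type" - this is FALSE (a lie) because Tara is a knave and Quinn is a knight.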